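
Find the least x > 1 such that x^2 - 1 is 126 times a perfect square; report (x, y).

(x, y) = (449, 40)

First expand sqrt(126) as a continued fraction. With x_i = (sqrt(126) + m_i)/d_i and (m_0, d_0) = (0, 1): a_0 = floor(sqrt(126)) = 11, since 11^2 = 121 <= 126 < 144 = 12^2.
Iterate m_{i+1} = d_i*a_i - m_i, d_{i+1} = (126 - m_{i+1}^2)/d_i, a_{i+1} = floor((a_0 + m_{i+1})/d_{i+1}):
  m_1 = 1*11 - 0 = 11, d_1 = (126 - 11^2)/1 = 5/1 = 5, a_1 = floor((11 + 11)/5) = 4.
  m_2 = 5*4 - 11 = 9, d_2 = (126 - 9^2)/5 = 45/5 = 9, a_2 = floor((11 + 9)/9) = 2.
  m_3 = 9*2 - 9 = 9, d_3 = (126 - 9^2)/9 = 45/9 = 5, a_3 = floor((11 + 9)/5) = 4.
  m_4 = 5*4 - 9 = 11, d_4 = (126 - 11^2)/5 = 5/5 = 1, a_4 = floor((11 + 11)/1) = 22.
  m_5 = 1*22 - 11 = 11, d_5 = (126 - 11^2)/1 = 5/1 = 5: (m_5, d_5) = (m_1, d_1) = (11, 5), so from here the quotients repeat a_1, ..., a_4; the period length is 4.
So sqrt(126) = [11; (4, 2, 4, 22)] with period length k = 4.
k is even, so the fundamental solution of x^2 - 126y^2 = 1 is (p_{k-1}, q_{k-1}) = (p_3, q_3); compute convergents through index 3.
Convergents (p_i = a_i*p_{i-1} + p_{i-2}, q_i = a_i*q_{i-1} + q_{i-2} with p_{-2}=0, p_{-1}=1, q_{-2}=1, q_{-1}=0):
  i=0: a_0=11, p_0 = 11*1 + 0 = 11, q_0 = 11*0 + 1 = 1.
  i=1: a_1=4, p_1 = 4*11 + 1 = 45, q_1 = 4*1 + 0 = 4.
  i=2: a_2=2, p_2 = 2*45 + 11 = 101, q_2 = 2*4 + 1 = 9.
  i=3: a_3=4, p_3 = 4*101 + 45 = 449, q_3 = 4*9 + 4 = 40.
Check: 449^2 - 126*40^2 = 201601 - 201600 = 1, so (x, y) = (449, 40) solves the equation, and by the theorem it is the least positive solution.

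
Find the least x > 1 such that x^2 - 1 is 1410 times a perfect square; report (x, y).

(x, y) = (751, 20)

First expand sqrt(1410) as a continued fraction. With x_i = (sqrt(1410) + m_i)/d_i and (m_0, d_0) = (0, 1): a_0 = floor(sqrt(1410)) = 37, since 37^2 = 1369 <= 1410 < 1444 = 38^2.
Iterate m_{i+1} = d_i*a_i - m_i, d_{i+1} = (1410 - m_{i+1}^2)/d_i, a_{i+1} = floor((a_0 + m_{i+1})/d_{i+1}):
  m_1 = 1*37 - 0 = 37, d_1 = (1410 - 37^2)/1 = 41/1 = 41, a_1 = floor((37 + 37)/41) = 1.
  m_2 = 41*1 - 37 = 4, d_2 = (1410 - 4^2)/41 = 1394/41 = 34, a_2 = floor((37 + 4)/34) = 1.
  m_3 = 34*1 - 4 = 30, d_3 = (1410 - 30^2)/34 = 510/34 = 15, a_3 = floor((37 + 30)/15) = 4.
  m_4 = 15*4 - 30 = 30, d_4 = (1410 - 30^2)/15 = 510/15 = 34, a_4 = floor((37 + 30)/34) = 1.
  m_5 = 34*1 - 30 = 4, d_5 = (1410 - 4^2)/34 = 1394/34 = 41, a_5 = floor((37 + 4)/41) = 1.
  m_6 = 41*1 - 4 = 37, d_6 = (1410 - 37^2)/41 = 41/41 = 1, a_6 = floor((37 + 37)/1) = 74.
  m_7 = 1*74 - 37 = 37, d_7 = (1410 - 37^2)/1 = 41/1 = 41: (m_7, d_7) = (m_1, d_1) = (37, 41), so from here the quotients repeat a_1, ..., a_6; the period length is 6.
So sqrt(1410) = [37; (1, 1, 4, 1, 1, 74)] with period length k = 6.
k is even, so the fundamental solution of x^2 - 1410y^2 = 1 is (p_{k-1}, q_{k-1}) = (p_5, q_5); compute convergents through index 5.
Convergents (p_i = a_i*p_{i-1} + p_{i-2}, q_i = a_i*q_{i-1} + q_{i-2} with p_{-2}=0, p_{-1}=1, q_{-2}=1, q_{-1}=0):
  i=0: a_0=37, p_0 = 37*1 + 0 = 37, q_0 = 37*0 + 1 = 1.
  i=1: a_1=1, p_1 = 1*37 + 1 = 38, q_1 = 1*1 + 0 = 1.
  i=2: a_2=1, p_2 = 1*38 + 37 = 75, q_2 = 1*1 + 1 = 2.
  i=3: a_3=4, p_3 = 4*75 + 38 = 338, q_3 = 4*2 + 1 = 9.
  i=4: a_4=1, p_4 = 1*338 + 75 = 413, q_4 = 1*9 + 2 = 11.
  i=5: a_5=1, p_5 = 1*413 + 338 = 751, q_5 = 1*11 + 9 = 20.
Check: 751^2 - 1410*20^2 = 564001 - 564000 = 1, so (x, y) = (751, 20) solves the equation, and by the theorem it is the least positive solution.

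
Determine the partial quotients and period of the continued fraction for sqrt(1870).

[43; (4, 9, 2, 1, 3, 2, 3, 1, 2, 9, 4, 86)]

Write x_i = (sqrt(1870) + m_i)/d_i with (m_0, d_0) = (0, 1). a_0 = floor(sqrt(1870)) = 43, since 43^2 = 1849 <= 1870 < 1936 = 44^2.
Iterate m_{i+1} = d_i*a_i - m_i, d_{i+1} = (1870 - m_{i+1}^2)/d_i, a_{i+1} = floor((a_0 + m_{i+1})/d_{i+1}):
  m_1 = 1*43 - 0 = 43, d_1 = (1870 - 43^2)/1 = 21/1 = 21, a_1 = floor((43 + 43)/21) = 4.
  m_2 = 21*4 - 43 = 41, d_2 = (1870 - 41^2)/21 = 189/21 = 9, a_2 = floor((43 + 41)/9) = 9.
  m_3 = 9*9 - 41 = 40, d_3 = (1870 - 40^2)/9 = 270/9 = 30, a_3 = floor((43 + 40)/30) = 2.
  m_4 = 30*2 - 40 = 20, d_4 = (1870 - 20^2)/30 = 1470/30 = 49, a_4 = floor((43 + 20)/49) = 1.
  m_5 = 49*1 - 20 = 29, d_5 = (1870 - 29^2)/49 = 1029/49 = 21, a_5 = floor((43 + 29)/21) = 3.
  m_6 = 21*3 - 29 = 34, d_6 = (1870 - 34^2)/21 = 714/21 = 34, a_6 = floor((43 + 34)/34) = 2.
  m_7 = 34*2 - 34 = 34, d_7 = (1870 - 34^2)/34 = 714/34 = 21, a_7 = floor((43 + 34)/21) = 3.
  m_8 = 21*3 - 34 = 29, d_8 = (1870 - 29^2)/21 = 1029/21 = 49, a_8 = floor((43 + 29)/49) = 1.
  m_9 = 49*1 - 29 = 20, d_9 = (1870 - 20^2)/49 = 1470/49 = 30, a_9 = floor((43 + 20)/30) = 2.
  m_10 = 30*2 - 20 = 40, d_10 = (1870 - 40^2)/30 = 270/30 = 9, a_10 = floor((43 + 40)/9) = 9.
  m_11 = 9*9 - 40 = 41, d_11 = (1870 - 41^2)/9 = 189/9 = 21, a_11 = floor((43 + 41)/21) = 4.
  m_12 = 21*4 - 41 = 43, d_12 = (1870 - 43^2)/21 = 21/21 = 1, a_12 = floor((43 + 43)/1) = 86.
  m_13 = 1*86 - 43 = 43, d_13 = (1870 - 43^2)/1 = 21/1 = 21: (m_13, d_13) = (m_1, d_1) = (43, 21), so from here the quotients repeat a_1, ..., a_12; the period length is 12.
Hence the expansion of sqrt(1870) is a_0 = 43 followed by the repeating block 4, 9, 2, 1, 3, 2, 3, 1, 2, 9, 4, 86 (period 12).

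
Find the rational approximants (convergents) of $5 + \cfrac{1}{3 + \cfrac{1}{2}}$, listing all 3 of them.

5/1, 16/3, 37/7

Using the convergent recurrence p_i = a_i*p_{i-1} + p_{i-2}, q_i = a_i*q_{i-1} + q_{i-2} with p_{-2}=0, p_{-1}=1, q_{-2}=1, q_{-1}=0:
  i=0: a_0=5, p_0 = 5*1 + 0 = 5, q_0 = 5*0 + 1 = 1.
  i=1: a_1=3, p_1 = 3*5 + 1 = 16, q_1 = 3*1 + 0 = 3.
  i=2: a_2=2, p_2 = 2*16 + 5 = 37, q_2 = 2*3 + 1 = 7.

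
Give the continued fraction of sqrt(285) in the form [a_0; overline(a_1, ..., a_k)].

Write x_i = (sqrt(285) + m_i)/d_i with (m_0, d_0) = (0, 1). a_0 = floor(sqrt(285)) = 16, since 16^2 = 256 <= 285 < 289 = 17^2.
Iterate m_{i+1} = d_i*a_i - m_i, d_{i+1} = (285 - m_{i+1}^2)/d_i, a_{i+1} = floor((a_0 + m_{i+1})/d_{i+1}):
  m_1 = 1*16 - 0 = 16, d_1 = (285 - 16^2)/1 = 29/1 = 29, a_1 = floor((16 + 16)/29) = 1.
  m_2 = 29*1 - 16 = 13, d_2 = (285 - 13^2)/29 = 116/29 = 4, a_2 = floor((16 + 13)/4) = 7.
  m_3 = 4*7 - 13 = 15, d_3 = (285 - 15^2)/4 = 60/4 = 15, a_3 = floor((16 + 15)/15) = 2.
  m_4 = 15*2 - 15 = 15, d_4 = (285 - 15^2)/15 = 60/15 = 4, a_4 = floor((16 + 15)/4) = 7.
  m_5 = 4*7 - 15 = 13, d_5 = (285 - 13^2)/4 = 116/4 = 29, a_5 = floor((16 + 13)/29) = 1.
  m_6 = 29*1 - 13 = 16, d_6 = (285 - 16^2)/29 = 29/29 = 1, a_6 = floor((16 + 16)/1) = 32.
  m_7 = 1*32 - 16 = 16, d_7 = (285 - 16^2)/1 = 29/1 = 29: (m_7, d_7) = (m_1, d_1) = (16, 29), so from here the quotients repeat a_1, ..., a_6; the period length is 6.
Hence the expansion of sqrt(285) is a_0 = 16 followed by the repeating block 1, 7, 2, 7, 1, 32 (period 6).

[16; overline(1, 7, 2, 7, 1, 32)]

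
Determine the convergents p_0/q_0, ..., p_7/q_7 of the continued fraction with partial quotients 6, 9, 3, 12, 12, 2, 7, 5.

Using the convergent recurrence p_i = a_i*p_{i-1} + p_{i-2}, q_i = a_i*q_{i-1} + q_{i-2} with p_{-2}=0, p_{-1}=1, q_{-2}=1, q_{-1}=0:
  i=0: a_0=6, p_0 = 6*1 + 0 = 6, q_0 = 6*0 + 1 = 1.
  i=1: a_1=9, p_1 = 9*6 + 1 = 55, q_1 = 9*1 + 0 = 9.
  i=2: a_2=3, p_2 = 3*55 + 6 = 171, q_2 = 3*9 + 1 = 28.
  i=3: a_3=12, p_3 = 12*171 + 55 = 2107, q_3 = 12*28 + 9 = 345.
  i=4: a_4=12, p_4 = 12*2107 + 171 = 25455, q_4 = 12*345 + 28 = 4168.
  i=5: a_5=2, p_5 = 2*25455 + 2107 = 53017, q_5 = 2*4168 + 345 = 8681.
  i=6: a_6=7, p_6 = 7*53017 + 25455 = 396574, q_6 = 7*8681 + 4168 = 64935.
  i=7: a_7=5, p_7 = 5*396574 + 53017 = 2035887, q_7 = 5*64935 + 8681 = 333356.

6/1, 55/9, 171/28, 2107/345, 25455/4168, 53017/8681, 396574/64935, 2035887/333356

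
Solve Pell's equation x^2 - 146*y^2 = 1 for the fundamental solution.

(x, y) = (145, 12)

First expand sqrt(146) as a continued fraction. With x_i = (sqrt(146) + m_i)/d_i and (m_0, d_0) = (0, 1): a_0 = floor(sqrt(146)) = 12, since 12^2 = 144 <= 146 < 169 = 13^2.
Iterate m_{i+1} = d_i*a_i - m_i, d_{i+1} = (146 - m_{i+1}^2)/d_i, a_{i+1} = floor((a_0 + m_{i+1})/d_{i+1}):
  m_1 = 1*12 - 0 = 12, d_1 = (146 - 12^2)/1 = 2/1 = 2, a_1 = floor((12 + 12)/2) = 12.
  m_2 = 2*12 - 12 = 12, d_2 = (146 - 12^2)/2 = 2/2 = 1, a_2 = floor((12 + 12)/1) = 24.
  m_3 = 1*24 - 12 = 12, d_3 = (146 - 12^2)/1 = 2/1 = 2: (m_3, d_3) = (m_1, d_1) = (12, 2), so from here the quotients repeat a_1, a_2; the period length is 2.
So sqrt(146) = [12; (12, 24)] with period length k = 2.
k is even, so the fundamental solution of x^2 - 146y^2 = 1 is (p_{k-1}, q_{k-1}) = (p_1, q_1); compute convergents through index 1.
Convergents (p_i = a_i*p_{i-1} + p_{i-2}, q_i = a_i*q_{i-1} + q_{i-2} with p_{-2}=0, p_{-1}=1, q_{-2}=1, q_{-1}=0):
  i=0: a_0=12, p_0 = 12*1 + 0 = 12, q_0 = 12*0 + 1 = 1.
  i=1: a_1=12, p_1 = 12*12 + 1 = 145, q_1 = 12*1 + 0 = 12.
Check: 145^2 - 146*12^2 = 21025 - 21024 = 1, so (x, y) = (145, 12) solves the equation, and by the theorem it is the least positive solution.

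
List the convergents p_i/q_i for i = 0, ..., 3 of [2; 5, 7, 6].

2/1, 11/5, 79/36, 485/221

Using the convergent recurrence p_i = a_i*p_{i-1} + p_{i-2}, q_i = a_i*q_{i-1} + q_{i-2} with p_{-2}=0, p_{-1}=1, q_{-2}=1, q_{-1}=0:
  i=0: a_0=2, p_0 = 2*1 + 0 = 2, q_0 = 2*0 + 1 = 1.
  i=1: a_1=5, p_1 = 5*2 + 1 = 11, q_1 = 5*1 + 0 = 5.
  i=2: a_2=7, p_2 = 7*11 + 2 = 79, q_2 = 7*5 + 1 = 36.
  i=3: a_3=6, p_3 = 6*79 + 11 = 485, q_3 = 6*36 + 5 = 221.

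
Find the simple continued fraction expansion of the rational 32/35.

Run the Euclidean algorithm on 32 and 35; the successive quotients are the partial quotients a_0, a_1, ... (each step inverts the fractional part left over by the previous one):
  32 = 0*35 + 32, so a_0 = 0.
  35 = 1*32 + 3, so a_1 = 1.
  32 = 10*3 + 2, so a_2 = 10.
  3 = 1*2 + 1, so a_3 = 1.
  2 = 2*1 + 0, so a_4 = 2.
The remainder reaches 0 after 5 divisions, so the expansion has 5 partial quotients, read off in order.

[0; 1, 10, 1, 2]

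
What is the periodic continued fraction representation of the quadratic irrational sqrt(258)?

[16; (16, 32)]

Write x_i = (sqrt(258) + m_i)/d_i with (m_0, d_0) = (0, 1). a_0 = floor(sqrt(258)) = 16, since 16^2 = 256 <= 258 < 289 = 17^2.
Iterate m_{i+1} = d_i*a_i - m_i, d_{i+1} = (258 - m_{i+1}^2)/d_i, a_{i+1} = floor((a_0 + m_{i+1})/d_{i+1}):
  m_1 = 1*16 - 0 = 16, d_1 = (258 - 16^2)/1 = 2/1 = 2, a_1 = floor((16 + 16)/2) = 16.
  m_2 = 2*16 - 16 = 16, d_2 = (258 - 16^2)/2 = 2/2 = 1, a_2 = floor((16 + 16)/1) = 32.
  m_3 = 1*32 - 16 = 16, d_3 = (258 - 16^2)/1 = 2/1 = 2: (m_3, d_3) = (m_1, d_1) = (16, 2), so from here the quotients repeat a_1, a_2; the period length is 2.
Hence the expansion of sqrt(258) is a_0 = 16 followed by the repeating block 16, 32 (period 2).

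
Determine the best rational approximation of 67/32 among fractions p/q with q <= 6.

Expand x = 67/32 as a continued fraction with the Euclidean algorithm:
  67 = 2*32 + 3, so a_0 = 2.
  32 = 10*3 + 2, so a_1 = 10.
  3 = 1*2 + 1, so a_2 = 1.
  2 = 2*1 + 0, so a_3 = 2.
so x = [2; 10, 1, 2].
Convergents (p_i = a_i*p_{i-1} + p_{i-2}, q_i = a_i*q_{i-1} + q_{i-2} with p_{-2}=0, p_{-1}=1, q_{-2}=1, q_{-1}=0), until the denominator exceeds 6:
  i=0: a_0=2, p_0 = 2*1 + 0 = 2, q_0 = 2*0 + 1 = 1.
  i=1: a_1=10, p_1 = 10*2 + 1 = 21, q_1 = 10*1 + 0 = 10.
q_1 = 10 > 6, so the last convergent with denominator <= 6 is p_0/q_0 = 2/1.
The closest fraction with denominator <= 6 is either p_0/q_0 or the intermediate fraction (k*p_0 + p_{-1})/(k*q_0 + q_{-1}) with the largest k >= 1 whose denominator stays <= 6; these approach x as k grows, and every other convergent or intermediate fraction in range is farther away.
Largest k: floor((6 - q_{-1})/q_0) = floor((6 - 0)/1) = 6 (using the seeds p_{-1} = 1, q_{-1} = 0).
That gives (6*2 + 1)/(6*1 + 0) = 13/6.
Compare the errors: |x - 2/1| = |67*1 - 2*32|/(32*1) = 3/32, and |x - 13/6| = |67*6 - 13*32|/(32*6) = 14/192.
Cross-multiplying, 14*32 = 448 < 576 = 3*192, so 14/192 is smaller: the intermediate fraction 13/6 is closer to x than 2/1.

13/6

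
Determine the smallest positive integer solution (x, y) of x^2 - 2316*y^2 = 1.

(x, y) = (385, 8)

First expand sqrt(2316) as a continued fraction. With x_i = (sqrt(2316) + m_i)/d_i and (m_0, d_0) = (0, 1): a_0 = floor(sqrt(2316)) = 48, since 48^2 = 2304 <= 2316 < 2401 = 49^2.
Iterate m_{i+1} = d_i*a_i - m_i, d_{i+1} = (2316 - m_{i+1}^2)/d_i, a_{i+1} = floor((a_0 + m_{i+1})/d_{i+1}):
  m_1 = 1*48 - 0 = 48, d_1 = (2316 - 48^2)/1 = 12/1 = 12, a_1 = floor((48 + 48)/12) = 8.
  m_2 = 12*8 - 48 = 48, d_2 = (2316 - 48^2)/12 = 12/12 = 1, a_2 = floor((48 + 48)/1) = 96.
  m_3 = 1*96 - 48 = 48, d_3 = (2316 - 48^2)/1 = 12/1 = 12: (m_3, d_3) = (m_1, d_1) = (48, 12), so from here the quotients repeat a_1, a_2; the period length is 2.
So sqrt(2316) = [48; (8, 96)] with period length k = 2.
k is even, so the fundamental solution of x^2 - 2316y^2 = 1 is (p_{k-1}, q_{k-1}) = (p_1, q_1); compute convergents through index 1.
Convergents (p_i = a_i*p_{i-1} + p_{i-2}, q_i = a_i*q_{i-1} + q_{i-2} with p_{-2}=0, p_{-1}=1, q_{-2}=1, q_{-1}=0):
  i=0: a_0=48, p_0 = 48*1 + 0 = 48, q_0 = 48*0 + 1 = 1.
  i=1: a_1=8, p_1 = 8*48 + 1 = 385, q_1 = 8*1 + 0 = 8.
Check: 385^2 - 2316*8^2 = 148225 - 148224 = 1, so (x, y) = (385, 8) solves the equation, and by the theorem it is the least positive solution.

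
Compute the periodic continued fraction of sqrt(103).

[10; (6, 1, 2, 1, 1, 9, 1, 1, 2, 1, 6, 20)]

Write x_i = (sqrt(103) + m_i)/d_i with (m_0, d_0) = (0, 1). a_0 = floor(sqrt(103)) = 10, since 10^2 = 100 <= 103 < 121 = 11^2.
Iterate m_{i+1} = d_i*a_i - m_i, d_{i+1} = (103 - m_{i+1}^2)/d_i, a_{i+1} = floor((a_0 + m_{i+1})/d_{i+1}):
  m_1 = 1*10 - 0 = 10, d_1 = (103 - 10^2)/1 = 3/1 = 3, a_1 = floor((10 + 10)/3) = 6.
  m_2 = 3*6 - 10 = 8, d_2 = (103 - 8^2)/3 = 39/3 = 13, a_2 = floor((10 + 8)/13) = 1.
  m_3 = 13*1 - 8 = 5, d_3 = (103 - 5^2)/13 = 78/13 = 6, a_3 = floor((10 + 5)/6) = 2.
  m_4 = 6*2 - 5 = 7, d_4 = (103 - 7^2)/6 = 54/6 = 9, a_4 = floor((10 + 7)/9) = 1.
  m_5 = 9*1 - 7 = 2, d_5 = (103 - 2^2)/9 = 99/9 = 11, a_5 = floor((10 + 2)/11) = 1.
  m_6 = 11*1 - 2 = 9, d_6 = (103 - 9^2)/11 = 22/11 = 2, a_6 = floor((10 + 9)/2) = 9.
  m_7 = 2*9 - 9 = 9, d_7 = (103 - 9^2)/2 = 22/2 = 11, a_7 = floor((10 + 9)/11) = 1.
  m_8 = 11*1 - 9 = 2, d_8 = (103 - 2^2)/11 = 99/11 = 9, a_8 = floor((10 + 2)/9) = 1.
  m_9 = 9*1 - 2 = 7, d_9 = (103 - 7^2)/9 = 54/9 = 6, a_9 = floor((10 + 7)/6) = 2.
  m_10 = 6*2 - 7 = 5, d_10 = (103 - 5^2)/6 = 78/6 = 13, a_10 = floor((10 + 5)/13) = 1.
  m_11 = 13*1 - 5 = 8, d_11 = (103 - 8^2)/13 = 39/13 = 3, a_11 = floor((10 + 8)/3) = 6.
  m_12 = 3*6 - 8 = 10, d_12 = (103 - 10^2)/3 = 3/3 = 1, a_12 = floor((10 + 10)/1) = 20.
  m_13 = 1*20 - 10 = 10, d_13 = (103 - 10^2)/1 = 3/1 = 3: (m_13, d_13) = (m_1, d_1) = (10, 3), so from here the quotients repeat a_1, ..., a_12; the period length is 12.
Hence the expansion of sqrt(103) is a_0 = 10 followed by the repeating block 6, 1, 2, 1, 1, 9, 1, 1, 2, 1, 6, 20 (period 12).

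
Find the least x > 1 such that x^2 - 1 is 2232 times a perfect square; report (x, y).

(x, y) = (7937, 168)

First expand sqrt(2232) as a continued fraction. With x_i = (sqrt(2232) + m_i)/d_i and (m_0, d_0) = (0, 1): a_0 = floor(sqrt(2232)) = 47, since 47^2 = 2209 <= 2232 < 2304 = 48^2.
Iterate m_{i+1} = d_i*a_i - m_i, d_{i+1} = (2232 - m_{i+1}^2)/d_i, a_{i+1} = floor((a_0 + m_{i+1})/d_{i+1}):
  m_1 = 1*47 - 0 = 47, d_1 = (2232 - 47^2)/1 = 23/1 = 23, a_1 = floor((47 + 47)/23) = 4.
  m_2 = 23*4 - 47 = 45, d_2 = (2232 - 45^2)/23 = 207/23 = 9, a_2 = floor((47 + 45)/9) = 10.
  m_3 = 9*10 - 45 = 45, d_3 = (2232 - 45^2)/9 = 207/9 = 23, a_3 = floor((47 + 45)/23) = 4.
  m_4 = 23*4 - 45 = 47, d_4 = (2232 - 47^2)/23 = 23/23 = 1, a_4 = floor((47 + 47)/1) = 94.
  m_5 = 1*94 - 47 = 47, d_5 = (2232 - 47^2)/1 = 23/1 = 23: (m_5, d_5) = (m_1, d_1) = (47, 23), so from here the quotients repeat a_1, ..., a_4; the period length is 4.
So sqrt(2232) = [47; (4, 10, 4, 94)] with period length k = 4.
k is even, so the fundamental solution of x^2 - 2232y^2 = 1 is (p_{k-1}, q_{k-1}) = (p_3, q_3); compute convergents through index 3.
Convergents (p_i = a_i*p_{i-1} + p_{i-2}, q_i = a_i*q_{i-1} + q_{i-2} with p_{-2}=0, p_{-1}=1, q_{-2}=1, q_{-1}=0):
  i=0: a_0=47, p_0 = 47*1 + 0 = 47, q_0 = 47*0 + 1 = 1.
  i=1: a_1=4, p_1 = 4*47 + 1 = 189, q_1 = 4*1 + 0 = 4.
  i=2: a_2=10, p_2 = 10*189 + 47 = 1937, q_2 = 10*4 + 1 = 41.
  i=3: a_3=4, p_3 = 4*1937 + 189 = 7937, q_3 = 4*41 + 4 = 168.
Check: 7937^2 - 2232*168^2 = 62995969 - 62995968 = 1, so (x, y) = (7937, 168) solves the equation, and by the theorem it is the least positive solution.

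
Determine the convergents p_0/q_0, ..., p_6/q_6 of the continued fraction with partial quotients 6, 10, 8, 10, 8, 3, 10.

Using the convergent recurrence p_i = a_i*p_{i-1} + p_{i-2}, q_i = a_i*q_{i-1} + q_{i-2} with p_{-2}=0, p_{-1}=1, q_{-2}=1, q_{-1}=0:
  i=0: a_0=6, p_0 = 6*1 + 0 = 6, q_0 = 6*0 + 1 = 1.
  i=1: a_1=10, p_1 = 10*6 + 1 = 61, q_1 = 10*1 + 0 = 10.
  i=2: a_2=8, p_2 = 8*61 + 6 = 494, q_2 = 8*10 + 1 = 81.
  i=3: a_3=10, p_3 = 10*494 + 61 = 5001, q_3 = 10*81 + 10 = 820.
  i=4: a_4=8, p_4 = 8*5001 + 494 = 40502, q_4 = 8*820 + 81 = 6641.
  i=5: a_5=3, p_5 = 3*40502 + 5001 = 126507, q_5 = 3*6641 + 820 = 20743.
  i=6: a_6=10, p_6 = 10*126507 + 40502 = 1305572, q_6 = 10*20743 + 6641 = 214071.

6/1, 61/10, 494/81, 5001/820, 40502/6641, 126507/20743, 1305572/214071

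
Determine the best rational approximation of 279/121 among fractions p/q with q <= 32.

53/23

Expand x = 279/121 as a continued fraction with the Euclidean algorithm:
  279 = 2*121 + 37, so a_0 = 2.
  121 = 3*37 + 10, so a_1 = 3.
  37 = 3*10 + 7, so a_2 = 3.
  10 = 1*7 + 3, so a_3 = 1.
  7 = 2*3 + 1, so a_4 = 2.
  3 = 3*1 + 0, so a_5 = 3.
so x = [2; 3, 3, 1, 2, 3].
Convergents (p_i = a_i*p_{i-1} + p_{i-2}, q_i = a_i*q_{i-1} + q_{i-2} with p_{-2}=0, p_{-1}=1, q_{-2}=1, q_{-1}=0), until the denominator exceeds 32:
  i=0: a_0=2, p_0 = 2*1 + 0 = 2, q_0 = 2*0 + 1 = 1.
  i=1: a_1=3, p_1 = 3*2 + 1 = 7, q_1 = 3*1 + 0 = 3.
  i=2: a_2=3, p_2 = 3*7 + 2 = 23, q_2 = 3*3 + 1 = 10.
  i=3: a_3=1, p_3 = 1*23 + 7 = 30, q_3 = 1*10 + 3 = 13.
  i=4: a_4=2, p_4 = 2*30 + 23 = 83, q_4 = 2*13 + 10 = 36.
q_4 = 36 > 32, so the last convergent with denominator <= 32 is p_3/q_3 = 30/13.
The closest fraction with denominator <= 32 is either p_3/q_3 or the intermediate fraction (k*p_3 + p_2)/(k*q_3 + q_2) with the largest k >= 1 whose denominator stays <= 32; these approach x as k grows, and every other convergent or intermediate fraction in range is farther away.
Largest k: floor((32 - q_2)/q_3) = floor((32 - 10)/13) = 1.
That gives (1*30 + 23)/(1*13 + 10) = 53/23.
Compare the errors: |x - 30/13| = |279*13 - 30*121|/(121*13) = 3/1573, and |x - 53/23| = |279*23 - 53*121|/(121*23) = 4/2783.
Cross-multiplying, 4*1573 = 6292 < 8349 = 3*2783, so 4/2783 is smaller: the intermediate fraction 53/23 is closer to x than 30/13.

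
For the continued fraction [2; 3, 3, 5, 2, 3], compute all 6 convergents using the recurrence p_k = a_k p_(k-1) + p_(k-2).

2/1, 7/3, 23/10, 122/53, 267/116, 923/401

Using the convergent recurrence p_i = a_i*p_{i-1} + p_{i-2}, q_i = a_i*q_{i-1} + q_{i-2} with p_{-2}=0, p_{-1}=1, q_{-2}=1, q_{-1}=0:
  i=0: a_0=2, p_0 = 2*1 + 0 = 2, q_0 = 2*0 + 1 = 1.
  i=1: a_1=3, p_1 = 3*2 + 1 = 7, q_1 = 3*1 + 0 = 3.
  i=2: a_2=3, p_2 = 3*7 + 2 = 23, q_2 = 3*3 + 1 = 10.
  i=3: a_3=5, p_3 = 5*23 + 7 = 122, q_3 = 5*10 + 3 = 53.
  i=4: a_4=2, p_4 = 2*122 + 23 = 267, q_4 = 2*53 + 10 = 116.
  i=5: a_5=3, p_5 = 3*267 + 122 = 923, q_5 = 3*116 + 53 = 401.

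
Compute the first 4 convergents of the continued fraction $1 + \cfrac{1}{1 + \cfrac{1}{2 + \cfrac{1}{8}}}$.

1/1, 2/1, 5/3, 42/25

Using the convergent recurrence p_i = a_i*p_{i-1} + p_{i-2}, q_i = a_i*q_{i-1} + q_{i-2} with p_{-2}=0, p_{-1}=1, q_{-2}=1, q_{-1}=0:
  i=0: a_0=1, p_0 = 1*1 + 0 = 1, q_0 = 1*0 + 1 = 1.
  i=1: a_1=1, p_1 = 1*1 + 1 = 2, q_1 = 1*1 + 0 = 1.
  i=2: a_2=2, p_2 = 2*2 + 1 = 5, q_2 = 2*1 + 1 = 3.
  i=3: a_3=8, p_3 = 8*5 + 2 = 42, q_3 = 8*3 + 1 = 25.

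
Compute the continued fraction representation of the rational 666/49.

Run the Euclidean algorithm on 666 and 49; the successive quotients are the partial quotients a_0, a_1, ... (each step inverts the fractional part left over by the previous one):
  666 = 13*49 + 29, so a_0 = 13.
  49 = 1*29 + 20, so a_1 = 1.
  29 = 1*20 + 9, so a_2 = 1.
  20 = 2*9 + 2, so a_3 = 2.
  9 = 4*2 + 1, so a_4 = 4.
  2 = 2*1 + 0, so a_5 = 2.
The remainder reaches 0 after 6 divisions, so the expansion has 6 partial quotients, read off in order.

[13; 1, 1, 2, 4, 2]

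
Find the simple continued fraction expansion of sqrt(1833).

Write x_i = (sqrt(1833) + m_i)/d_i with (m_0, d_0) = (0, 1). a_0 = floor(sqrt(1833)) = 42, since 42^2 = 1764 <= 1833 < 1849 = 43^2.
Iterate m_{i+1} = d_i*a_i - m_i, d_{i+1} = (1833 - m_{i+1}^2)/d_i, a_{i+1} = floor((a_0 + m_{i+1})/d_{i+1}):
  m_1 = 1*42 - 0 = 42, d_1 = (1833 - 42^2)/1 = 69/1 = 69, a_1 = floor((42 + 42)/69) = 1.
  m_2 = 69*1 - 42 = 27, d_2 = (1833 - 27^2)/69 = 1104/69 = 16, a_2 = floor((42 + 27)/16) = 4.
  m_3 = 16*4 - 27 = 37, d_3 = (1833 - 37^2)/16 = 464/16 = 29, a_3 = floor((42 + 37)/29) = 2.
  m_4 = 29*2 - 37 = 21, d_4 = (1833 - 21^2)/29 = 1392/29 = 48, a_4 = floor((42 + 21)/48) = 1.
  m_5 = 48*1 - 21 = 27, d_5 = (1833 - 27^2)/48 = 1104/48 = 23, a_5 = floor((42 + 27)/23) = 3.
  m_6 = 23*3 - 27 = 42, d_6 = (1833 - 42^2)/23 = 69/23 = 3, a_6 = floor((42 + 42)/3) = 28.
  m_7 = 3*28 - 42 = 42, d_7 = (1833 - 42^2)/3 = 69/3 = 23, a_7 = floor((42 + 42)/23) = 3.
  m_8 = 23*3 - 42 = 27, d_8 = (1833 - 27^2)/23 = 1104/23 = 48, a_8 = floor((42 + 27)/48) = 1.
  m_9 = 48*1 - 27 = 21, d_9 = (1833 - 21^2)/48 = 1392/48 = 29, a_9 = floor((42 + 21)/29) = 2.
  m_10 = 29*2 - 21 = 37, d_10 = (1833 - 37^2)/29 = 464/29 = 16, a_10 = floor((42 + 37)/16) = 4.
  m_11 = 16*4 - 37 = 27, d_11 = (1833 - 27^2)/16 = 1104/16 = 69, a_11 = floor((42 + 27)/69) = 1.
  m_12 = 69*1 - 27 = 42, d_12 = (1833 - 42^2)/69 = 69/69 = 1, a_12 = floor((42 + 42)/1) = 84.
  m_13 = 1*84 - 42 = 42, d_13 = (1833 - 42^2)/1 = 69/1 = 69: (m_13, d_13) = (m_1, d_1) = (42, 69), so from here the quotients repeat a_1, ..., a_12; the period length is 12.
Hence the expansion of sqrt(1833) is a_0 = 42 followed by the repeating block 1, 4, 2, 1, 3, 28, 3, 1, 2, 4, 1, 84 (period 12).

[42; (1, 4, 2, 1, 3, 28, 3, 1, 2, 4, 1, 84)]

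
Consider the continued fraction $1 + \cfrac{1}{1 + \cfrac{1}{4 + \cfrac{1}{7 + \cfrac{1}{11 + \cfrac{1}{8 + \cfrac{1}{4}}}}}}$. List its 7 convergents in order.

1/1, 2/1, 9/5, 65/36, 724/401, 5857/3244, 24152/13377

Using the convergent recurrence p_i = a_i*p_{i-1} + p_{i-2}, q_i = a_i*q_{i-1} + q_{i-2} with p_{-2}=0, p_{-1}=1, q_{-2}=1, q_{-1}=0:
  i=0: a_0=1, p_0 = 1*1 + 0 = 1, q_0 = 1*0 + 1 = 1.
  i=1: a_1=1, p_1 = 1*1 + 1 = 2, q_1 = 1*1 + 0 = 1.
  i=2: a_2=4, p_2 = 4*2 + 1 = 9, q_2 = 4*1 + 1 = 5.
  i=3: a_3=7, p_3 = 7*9 + 2 = 65, q_3 = 7*5 + 1 = 36.
  i=4: a_4=11, p_4 = 11*65 + 9 = 724, q_4 = 11*36 + 5 = 401.
  i=5: a_5=8, p_5 = 8*724 + 65 = 5857, q_5 = 8*401 + 36 = 3244.
  i=6: a_6=4, p_6 = 4*5857 + 724 = 24152, q_6 = 4*3244 + 401 = 13377.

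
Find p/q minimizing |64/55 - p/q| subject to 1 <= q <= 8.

7/6

Expand x = 64/55 as a continued fraction with the Euclidean algorithm:
  64 = 1*55 + 9, so a_0 = 1.
  55 = 6*9 + 1, so a_1 = 6.
  9 = 9*1 + 0, so a_2 = 9.
so x = [1; 6, 9].
Convergents (p_i = a_i*p_{i-1} + p_{i-2}, q_i = a_i*q_{i-1} + q_{i-2} with p_{-2}=0, p_{-1}=1, q_{-2}=1, q_{-1}=0), until the denominator exceeds 8:
  i=0: a_0=1, p_0 = 1*1 + 0 = 1, q_0 = 1*0 + 1 = 1.
  i=1: a_1=6, p_1 = 6*1 + 1 = 7, q_1 = 6*1 + 0 = 6.
  i=2: a_2=9, p_2 = 9*7 + 1 = 64, q_2 = 9*6 + 1 = 55.
q_2 = 55 > 8, so the last convergent with denominator <= 8 is p_1/q_1 = 7/6.
The closest fraction with denominator <= 8 is either p_1/q_1 or the intermediate fraction (k*p_1 + p_0)/(k*q_1 + q_0) with the largest k >= 1 whose denominator stays <= 8; these approach x as k grows, and every other convergent or intermediate fraction in range is farther away.
Largest k: floor((8 - q_0)/q_1) = floor((8 - 1)/6) = 1.
That gives (1*7 + 1)/(1*6 + 1) = 8/7.
Compare the errors: |x - 7/6| = |64*6 - 7*55|/(55*6) = 1/330, and |x - 8/7| = |64*7 - 8*55|/(55*7) = 8/385.
Cross-multiplying, 1*385 = 385 < 2640 = 8*330, so 1/330 is smaller: the convergent 7/6 is closer to x than 8/7.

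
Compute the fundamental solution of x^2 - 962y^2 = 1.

First expand sqrt(962) as a continued fraction. With x_i = (sqrt(962) + m_i)/d_i and (m_0, d_0) = (0, 1): a_0 = floor(sqrt(962)) = 31, since 31^2 = 961 <= 962 < 1024 = 32^2.
Iterate m_{i+1} = d_i*a_i - m_i, d_{i+1} = (962 - m_{i+1}^2)/d_i, a_{i+1} = floor((a_0 + m_{i+1})/d_{i+1}):
  m_1 = 1*31 - 0 = 31, d_1 = (962 - 31^2)/1 = 1/1 = 1, a_1 = floor((31 + 31)/1) = 62.
  m_2 = 1*62 - 31 = 31, d_2 = (962 - 31^2)/1 = 1/1 = 1: (m_2, d_2) = (m_1, d_1) = (31, 1), so from here the quotient a_1 repeats; the period length is 1.
So sqrt(962) = [31; (62)] with period length k = 1.
k is odd, so (p_{k-1}, q_{k-1}) only solves x^2 - 962y^2 = -1 and the fundamental solution of x^2 - 962y^2 = 1 is (p_{2k-1}, q_{2k-1}) = (p_1, q_1); compute convergents through index 1, running through the period twice.
Convergents (p_i = a_i*p_{i-1} + p_{i-2}, q_i = a_i*q_{i-1} + q_{i-2} with p_{-2}=0, p_{-1}=1, q_{-2}=1, q_{-1}=0):
  i=0: a_0=31, p_0 = 31*1 + 0 = 31, q_0 = 31*0 + 1 = 1.
  i=1: a_1=62, p_1 = 62*31 + 1 = 1923, q_1 = 62*1 + 0 = 62.
Indeed p_0^2 - 962*q_0^2 = 961 - 962 = -1, not +1.
Check: 1923^2 - 962*62^2 = 3697929 - 3697928 = 1, so (x, y) = (1923, 62) solves the equation, and by the theorem it is the least positive solution.

(x, y) = (1923, 62)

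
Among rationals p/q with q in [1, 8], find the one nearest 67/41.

13/8

Expand x = 67/41 as a continued fraction with the Euclidean algorithm:
  67 = 1*41 + 26, so a_0 = 1.
  41 = 1*26 + 15, so a_1 = 1.
  26 = 1*15 + 11, so a_2 = 1.
  15 = 1*11 + 4, so a_3 = 1.
  11 = 2*4 + 3, so a_4 = 2.
  4 = 1*3 + 1, so a_5 = 1.
  3 = 3*1 + 0, so a_6 = 3.
so x = [1; 1, 1, 1, 2, 1, 3].
Convergents (p_i = a_i*p_{i-1} + p_{i-2}, q_i = a_i*q_{i-1} + q_{i-2} with p_{-2}=0, p_{-1}=1, q_{-2}=1, q_{-1}=0), until the denominator exceeds 8:
  i=0: a_0=1, p_0 = 1*1 + 0 = 1, q_0 = 1*0 + 1 = 1.
  i=1: a_1=1, p_1 = 1*1 + 1 = 2, q_1 = 1*1 + 0 = 1.
  i=2: a_2=1, p_2 = 1*2 + 1 = 3, q_2 = 1*1 + 1 = 2.
  i=3: a_3=1, p_3 = 1*3 + 2 = 5, q_3 = 1*2 + 1 = 3.
  i=4: a_4=2, p_4 = 2*5 + 3 = 13, q_4 = 2*3 + 2 = 8.
  i=5: a_5=1, p_5 = 1*13 + 5 = 18, q_5 = 1*8 + 3 = 11.
q_5 = 11 > 8, so the last convergent with denominator <= 8 is p_4/q_4 = 13/8.
The closest fraction with denominator <= 8 is either p_4/q_4 or the intermediate fraction (k*p_4 + p_3)/(k*q_4 + q_3) with the largest k >= 1 whose denominator stays <= 8; these approach x as k grows, and every other convergent or intermediate fraction in range is farther away.
Largest k: floor((8 - q_3)/q_4) = floor((8 - 3)/8) = 0.
Since k = 0, no intermediate fraction beyond p_4/q_4 has denominator <= 8, so the convergent 13/8 is the closest (its error is |67*8 - 13*41|/(41*8) = 3/328).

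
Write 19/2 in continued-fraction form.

[9; 2]

Run the Euclidean algorithm on 19 and 2; the successive quotients are the partial quotients a_0, a_1, ... (each step inverts the fractional part left over by the previous one):
  19 = 9*2 + 1, so a_0 = 9.
  2 = 2*1 + 0, so a_1 = 2.
The remainder reaches 0 after 2 divisions, so the expansion has 2 partial quotients, read off in order.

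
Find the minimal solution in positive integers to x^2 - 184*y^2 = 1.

(x, y) = (24335, 1794)

First expand sqrt(184) as a continued fraction. With x_i = (sqrt(184) + m_i)/d_i and (m_0, d_0) = (0, 1): a_0 = floor(sqrt(184)) = 13, since 13^2 = 169 <= 184 < 196 = 14^2.
Iterate m_{i+1} = d_i*a_i - m_i, d_{i+1} = (184 - m_{i+1}^2)/d_i, a_{i+1} = floor((a_0 + m_{i+1})/d_{i+1}):
  m_1 = 1*13 - 0 = 13, d_1 = (184 - 13^2)/1 = 15/1 = 15, a_1 = floor((13 + 13)/15) = 1.
  m_2 = 15*1 - 13 = 2, d_2 = (184 - 2^2)/15 = 180/15 = 12, a_2 = floor((13 + 2)/12) = 1.
  m_3 = 12*1 - 2 = 10, d_3 = (184 - 10^2)/12 = 84/12 = 7, a_3 = floor((13 + 10)/7) = 3.
  m_4 = 7*3 - 10 = 11, d_4 = (184 - 11^2)/7 = 63/7 = 9, a_4 = floor((13 + 11)/9) = 2.
  m_5 = 9*2 - 11 = 7, d_5 = (184 - 7^2)/9 = 135/9 = 15, a_5 = floor((13 + 7)/15) = 1.
  m_6 = 15*1 - 7 = 8, d_6 = (184 - 8^2)/15 = 120/15 = 8, a_6 = floor((13 + 8)/8) = 2.
  m_7 = 8*2 - 8 = 8, d_7 = (184 - 8^2)/8 = 120/8 = 15, a_7 = floor((13 + 8)/15) = 1.
  m_8 = 15*1 - 8 = 7, d_8 = (184 - 7^2)/15 = 135/15 = 9, a_8 = floor((13 + 7)/9) = 2.
  m_9 = 9*2 - 7 = 11, d_9 = (184 - 11^2)/9 = 63/9 = 7, a_9 = floor((13 + 11)/7) = 3.
  m_10 = 7*3 - 11 = 10, d_10 = (184 - 10^2)/7 = 84/7 = 12, a_10 = floor((13 + 10)/12) = 1.
  m_11 = 12*1 - 10 = 2, d_11 = (184 - 2^2)/12 = 180/12 = 15, a_11 = floor((13 + 2)/15) = 1.
  m_12 = 15*1 - 2 = 13, d_12 = (184 - 13^2)/15 = 15/15 = 1, a_12 = floor((13 + 13)/1) = 26.
  m_13 = 1*26 - 13 = 13, d_13 = (184 - 13^2)/1 = 15/1 = 15: (m_13, d_13) = (m_1, d_1) = (13, 15), so from here the quotients repeat a_1, ..., a_12; the period length is 12.
So sqrt(184) = [13; (1, 1, 3, 2, 1, 2, 1, 2, 3, 1, 1, 26)] with period length k = 12.
k is even, so the fundamental solution of x^2 - 184y^2 = 1 is (p_{k-1}, q_{k-1}) = (p_11, q_11); compute convergents through index 11.
Convergents (p_i = a_i*p_{i-1} + p_{i-2}, q_i = a_i*q_{i-1} + q_{i-2} with p_{-2}=0, p_{-1}=1, q_{-2}=1, q_{-1}=0):
  i=0: a_0=13, p_0 = 13*1 + 0 = 13, q_0 = 13*0 + 1 = 1.
  i=1: a_1=1, p_1 = 1*13 + 1 = 14, q_1 = 1*1 + 0 = 1.
  i=2: a_2=1, p_2 = 1*14 + 13 = 27, q_2 = 1*1 + 1 = 2.
  i=3: a_3=3, p_3 = 3*27 + 14 = 95, q_3 = 3*2 + 1 = 7.
  i=4: a_4=2, p_4 = 2*95 + 27 = 217, q_4 = 2*7 + 2 = 16.
  i=5: a_5=1, p_5 = 1*217 + 95 = 312, q_5 = 1*16 + 7 = 23.
  i=6: a_6=2, p_6 = 2*312 + 217 = 841, q_6 = 2*23 + 16 = 62.
  i=7: a_7=1, p_7 = 1*841 + 312 = 1153, q_7 = 1*62 + 23 = 85.
  i=8: a_8=2, p_8 = 2*1153 + 841 = 3147, q_8 = 2*85 + 62 = 232.
  i=9: a_9=3, p_9 = 3*3147 + 1153 = 10594, q_9 = 3*232 + 85 = 781.
  i=10: a_10=1, p_10 = 1*10594 + 3147 = 13741, q_10 = 1*781 + 232 = 1013.
  i=11: a_11=1, p_11 = 1*13741 + 10594 = 24335, q_11 = 1*1013 + 781 = 1794.
Check: 24335^2 - 184*1794^2 = 592192225 - 592192224 = 1, so (x, y) = (24335, 1794) solves the equation, and by the theorem it is the least positive solution.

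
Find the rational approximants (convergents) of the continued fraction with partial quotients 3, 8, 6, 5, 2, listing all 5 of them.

3/1, 25/8, 153/49, 790/253, 1733/555

Using the convergent recurrence p_i = a_i*p_{i-1} + p_{i-2}, q_i = a_i*q_{i-1} + q_{i-2} with p_{-2}=0, p_{-1}=1, q_{-2}=1, q_{-1}=0:
  i=0: a_0=3, p_0 = 3*1 + 0 = 3, q_0 = 3*0 + 1 = 1.
  i=1: a_1=8, p_1 = 8*3 + 1 = 25, q_1 = 8*1 + 0 = 8.
  i=2: a_2=6, p_2 = 6*25 + 3 = 153, q_2 = 6*8 + 1 = 49.
  i=3: a_3=5, p_3 = 5*153 + 25 = 790, q_3 = 5*49 + 8 = 253.
  i=4: a_4=2, p_4 = 2*790 + 153 = 1733, q_4 = 2*253 + 49 = 555.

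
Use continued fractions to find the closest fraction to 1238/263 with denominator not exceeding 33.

113/24

Expand x = 1238/263 as a continued fraction with the Euclidean algorithm:
  1238 = 4*263 + 186, so a_0 = 4.
  263 = 1*186 + 77, so a_1 = 1.
  186 = 2*77 + 32, so a_2 = 2.
  77 = 2*32 + 13, so a_3 = 2.
  32 = 2*13 + 6, so a_4 = 2.
  13 = 2*6 + 1, so a_5 = 2.
  6 = 6*1 + 0, so a_6 = 6.
so x = [4; 1, 2, 2, 2, 2, 6].
Convergents (p_i = a_i*p_{i-1} + p_{i-2}, q_i = a_i*q_{i-1} + q_{i-2} with p_{-2}=0, p_{-1}=1, q_{-2}=1, q_{-1}=0), until the denominator exceeds 33:
  i=0: a_0=4, p_0 = 4*1 + 0 = 4, q_0 = 4*0 + 1 = 1.
  i=1: a_1=1, p_1 = 1*4 + 1 = 5, q_1 = 1*1 + 0 = 1.
  i=2: a_2=2, p_2 = 2*5 + 4 = 14, q_2 = 2*1 + 1 = 3.
  i=3: a_3=2, p_3 = 2*14 + 5 = 33, q_3 = 2*3 + 1 = 7.
  i=4: a_4=2, p_4 = 2*33 + 14 = 80, q_4 = 2*7 + 3 = 17.
  i=5: a_5=2, p_5 = 2*80 + 33 = 193, q_5 = 2*17 + 7 = 41.
q_5 = 41 > 33, so the last convergent with denominator <= 33 is p_4/q_4 = 80/17.
The closest fraction with denominator <= 33 is either p_4/q_4 or the intermediate fraction (k*p_4 + p_3)/(k*q_4 + q_3) with the largest k >= 1 whose denominator stays <= 33; these approach x as k grows, and every other convergent or intermediate fraction in range is farther away.
Largest k: floor((33 - q_3)/q_4) = floor((33 - 7)/17) = 1.
That gives (1*80 + 33)/(1*17 + 7) = 113/24.
Compare the errors: |x - 80/17| = |1238*17 - 80*263|/(263*17) = 6/4471, and |x - 113/24| = |1238*24 - 113*263|/(263*24) = 7/6312.
Cross-multiplying, 7*4471 = 31297 < 37872 = 6*6312, so 7/6312 is smaller: the intermediate fraction 113/24 is closer to x than 80/17.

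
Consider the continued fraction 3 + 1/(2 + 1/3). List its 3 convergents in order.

Using the convergent recurrence p_i = a_i*p_{i-1} + p_{i-2}, q_i = a_i*q_{i-1} + q_{i-2} with p_{-2}=0, p_{-1}=1, q_{-2}=1, q_{-1}=0:
  i=0: a_0=3, p_0 = 3*1 + 0 = 3, q_0 = 3*0 + 1 = 1.
  i=1: a_1=2, p_1 = 2*3 + 1 = 7, q_1 = 2*1 + 0 = 2.
  i=2: a_2=3, p_2 = 3*7 + 3 = 24, q_2 = 3*2 + 1 = 7.

3/1, 7/2, 24/7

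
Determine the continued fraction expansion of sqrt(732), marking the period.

[27; (18, 54)]

Write x_i = (sqrt(732) + m_i)/d_i with (m_0, d_0) = (0, 1). a_0 = floor(sqrt(732)) = 27, since 27^2 = 729 <= 732 < 784 = 28^2.
Iterate m_{i+1} = d_i*a_i - m_i, d_{i+1} = (732 - m_{i+1}^2)/d_i, a_{i+1} = floor((a_0 + m_{i+1})/d_{i+1}):
  m_1 = 1*27 - 0 = 27, d_1 = (732 - 27^2)/1 = 3/1 = 3, a_1 = floor((27 + 27)/3) = 18.
  m_2 = 3*18 - 27 = 27, d_2 = (732 - 27^2)/3 = 3/3 = 1, a_2 = floor((27 + 27)/1) = 54.
  m_3 = 1*54 - 27 = 27, d_3 = (732 - 27^2)/1 = 3/1 = 3: (m_3, d_3) = (m_1, d_1) = (27, 3), so from here the quotients repeat a_1, a_2; the period length is 2.
Hence the expansion of sqrt(732) is a_0 = 27 followed by the repeating block 18, 54 (period 2).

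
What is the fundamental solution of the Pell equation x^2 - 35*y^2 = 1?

First expand sqrt(35) as a continued fraction. With x_i = (sqrt(35) + m_i)/d_i and (m_0, d_0) = (0, 1): a_0 = floor(sqrt(35)) = 5, since 5^2 = 25 <= 35 < 36 = 6^2.
Iterate m_{i+1} = d_i*a_i - m_i, d_{i+1} = (35 - m_{i+1}^2)/d_i, a_{i+1} = floor((a_0 + m_{i+1})/d_{i+1}):
  m_1 = 1*5 - 0 = 5, d_1 = (35 - 5^2)/1 = 10/1 = 10, a_1 = floor((5 + 5)/10) = 1.
  m_2 = 10*1 - 5 = 5, d_2 = (35 - 5^2)/10 = 10/10 = 1, a_2 = floor((5 + 5)/1) = 10.
  m_3 = 1*10 - 5 = 5, d_3 = (35 - 5^2)/1 = 10/1 = 10: (m_3, d_3) = (m_1, d_1) = (5, 10), so from here the quotients repeat a_1, a_2; the period length is 2.
So sqrt(35) = [5; (1, 10)] with period length k = 2.
k is even, so the fundamental solution of x^2 - 35y^2 = 1 is (p_{k-1}, q_{k-1}) = (p_1, q_1); compute convergents through index 1.
Convergents (p_i = a_i*p_{i-1} + p_{i-2}, q_i = a_i*q_{i-1} + q_{i-2} with p_{-2}=0, p_{-1}=1, q_{-2}=1, q_{-1}=0):
  i=0: a_0=5, p_0 = 5*1 + 0 = 5, q_0 = 5*0 + 1 = 1.
  i=1: a_1=1, p_1 = 1*5 + 1 = 6, q_1 = 1*1 + 0 = 1.
Check: 6^2 - 35*1^2 = 36 - 35 = 1, so (x, y) = (6, 1) solves the equation, and by the theorem it is the least positive solution.

(x, y) = (6, 1)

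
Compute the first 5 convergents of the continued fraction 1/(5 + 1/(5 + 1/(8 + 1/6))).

0/1, 1/5, 5/26, 41/213, 251/1304

Using the convergent recurrence p_i = a_i*p_{i-1} + p_{i-2}, q_i = a_i*q_{i-1} + q_{i-2} with p_{-2}=0, p_{-1}=1, q_{-2}=1, q_{-1}=0:
  i=0: a_0=0, p_0 = 0*1 + 0 = 0, q_0 = 0*0 + 1 = 1.
  i=1: a_1=5, p_1 = 5*0 + 1 = 1, q_1 = 5*1 + 0 = 5.
  i=2: a_2=5, p_2 = 5*1 + 0 = 5, q_2 = 5*5 + 1 = 26.
  i=3: a_3=8, p_3 = 8*5 + 1 = 41, q_3 = 8*26 + 5 = 213.
  i=4: a_4=6, p_4 = 6*41 + 5 = 251, q_4 = 6*213 + 26 = 1304.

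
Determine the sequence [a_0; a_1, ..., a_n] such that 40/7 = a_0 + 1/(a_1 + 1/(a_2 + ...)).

[5; 1, 2, 2]

Run the Euclidean algorithm on 40 and 7; the successive quotients are the partial quotients a_0, a_1, ... (each step inverts the fractional part left over by the previous one):
  40 = 5*7 + 5, so a_0 = 5.
  7 = 1*5 + 2, so a_1 = 1.
  5 = 2*2 + 1, so a_2 = 2.
  2 = 2*1 + 0, so a_3 = 2.
The remainder reaches 0 after 4 divisions, so the expansion has 4 partial quotients, read off in order.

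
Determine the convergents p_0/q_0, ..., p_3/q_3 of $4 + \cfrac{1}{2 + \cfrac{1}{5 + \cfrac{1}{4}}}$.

4/1, 9/2, 49/11, 205/46

Using the convergent recurrence p_i = a_i*p_{i-1} + p_{i-2}, q_i = a_i*q_{i-1} + q_{i-2} with p_{-2}=0, p_{-1}=1, q_{-2}=1, q_{-1}=0:
  i=0: a_0=4, p_0 = 4*1 + 0 = 4, q_0 = 4*0 + 1 = 1.
  i=1: a_1=2, p_1 = 2*4 + 1 = 9, q_1 = 2*1 + 0 = 2.
  i=2: a_2=5, p_2 = 5*9 + 4 = 49, q_2 = 5*2 + 1 = 11.
  i=3: a_3=4, p_3 = 4*49 + 9 = 205, q_3 = 4*11 + 2 = 46.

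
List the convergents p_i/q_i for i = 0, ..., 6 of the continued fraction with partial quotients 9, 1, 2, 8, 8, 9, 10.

9/1, 10/1, 29/3, 242/25, 1965/203, 17927/1852, 181235/18723

Using the convergent recurrence p_i = a_i*p_{i-1} + p_{i-2}, q_i = a_i*q_{i-1} + q_{i-2} with p_{-2}=0, p_{-1}=1, q_{-2}=1, q_{-1}=0:
  i=0: a_0=9, p_0 = 9*1 + 0 = 9, q_0 = 9*0 + 1 = 1.
  i=1: a_1=1, p_1 = 1*9 + 1 = 10, q_1 = 1*1 + 0 = 1.
  i=2: a_2=2, p_2 = 2*10 + 9 = 29, q_2 = 2*1 + 1 = 3.
  i=3: a_3=8, p_3 = 8*29 + 10 = 242, q_3 = 8*3 + 1 = 25.
  i=4: a_4=8, p_4 = 8*242 + 29 = 1965, q_4 = 8*25 + 3 = 203.
  i=5: a_5=9, p_5 = 9*1965 + 242 = 17927, q_5 = 9*203 + 25 = 1852.
  i=6: a_6=10, p_6 = 10*17927 + 1965 = 181235, q_6 = 10*1852 + 203 = 18723.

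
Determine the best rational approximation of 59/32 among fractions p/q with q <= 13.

24/13

Expand x = 59/32 as a continued fraction with the Euclidean algorithm:
  59 = 1*32 + 27, so a_0 = 1.
  32 = 1*27 + 5, so a_1 = 1.
  27 = 5*5 + 2, so a_2 = 5.
  5 = 2*2 + 1, so a_3 = 2.
  2 = 2*1 + 0, so a_4 = 2.
so x = [1; 1, 5, 2, 2].
Convergents (p_i = a_i*p_{i-1} + p_{i-2}, q_i = a_i*q_{i-1} + q_{i-2} with p_{-2}=0, p_{-1}=1, q_{-2}=1, q_{-1}=0), until the denominator exceeds 13:
  i=0: a_0=1, p_0 = 1*1 + 0 = 1, q_0 = 1*0 + 1 = 1.
  i=1: a_1=1, p_1 = 1*1 + 1 = 2, q_1 = 1*1 + 0 = 1.
  i=2: a_2=5, p_2 = 5*2 + 1 = 11, q_2 = 5*1 + 1 = 6.
  i=3: a_3=2, p_3 = 2*11 + 2 = 24, q_3 = 2*6 + 1 = 13.
  i=4: a_4=2, p_4 = 2*24 + 11 = 59, q_4 = 2*13 + 6 = 32.
q_4 = 32 > 13, so the last convergent with denominator <= 13 is p_3/q_3 = 24/13.
The closest fraction with denominator <= 13 is either p_3/q_3 or the intermediate fraction (k*p_3 + p_2)/(k*q_3 + q_2) with the largest k >= 1 whose denominator stays <= 13; these approach x as k grows, and every other convergent or intermediate fraction in range is farther away.
Largest k: floor((13 - q_2)/q_3) = floor((13 - 6)/13) = 0.
Since k = 0, no intermediate fraction beyond p_3/q_3 has denominator <= 13, so the convergent 24/13 is the closest (its error is |59*13 - 24*32|/(32*13) = 1/416).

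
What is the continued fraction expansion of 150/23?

Run the Euclidean algorithm on 150 and 23; the successive quotients are the partial quotients a_0, a_1, ... (each step inverts the fractional part left over by the previous one):
  150 = 6*23 + 12, so a_0 = 6.
  23 = 1*12 + 11, so a_1 = 1.
  12 = 1*11 + 1, so a_2 = 1.
  11 = 11*1 + 0, so a_3 = 11.
The remainder reaches 0 after 4 divisions, so the expansion has 4 partial quotients, read off in order.

[6; 1, 1, 11]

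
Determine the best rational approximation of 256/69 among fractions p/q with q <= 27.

Expand x = 256/69 as a continued fraction with the Euclidean algorithm:
  256 = 3*69 + 49, so a_0 = 3.
  69 = 1*49 + 20, so a_1 = 1.
  49 = 2*20 + 9, so a_2 = 2.
  20 = 2*9 + 2, so a_3 = 2.
  9 = 4*2 + 1, so a_4 = 4.
  2 = 2*1 + 0, so a_5 = 2.
so x = [3; 1, 2, 2, 4, 2].
Convergents (p_i = a_i*p_{i-1} + p_{i-2}, q_i = a_i*q_{i-1} + q_{i-2} with p_{-2}=0, p_{-1}=1, q_{-2}=1, q_{-1}=0), until the denominator exceeds 27:
  i=0: a_0=3, p_0 = 3*1 + 0 = 3, q_0 = 3*0 + 1 = 1.
  i=1: a_1=1, p_1 = 1*3 + 1 = 4, q_1 = 1*1 + 0 = 1.
  i=2: a_2=2, p_2 = 2*4 + 3 = 11, q_2 = 2*1 + 1 = 3.
  i=3: a_3=2, p_3 = 2*11 + 4 = 26, q_3 = 2*3 + 1 = 7.
  i=4: a_4=4, p_4 = 4*26 + 11 = 115, q_4 = 4*7 + 3 = 31.
q_4 = 31 > 27, so the last convergent with denominator <= 27 is p_3/q_3 = 26/7.
The closest fraction with denominator <= 27 is either p_3/q_3 or the intermediate fraction (k*p_3 + p_2)/(k*q_3 + q_2) with the largest k >= 1 whose denominator stays <= 27; these approach x as k grows, and every other convergent or intermediate fraction in range is farther away.
Largest k: floor((27 - q_2)/q_3) = floor((27 - 3)/7) = 3.
That gives (3*26 + 11)/(3*7 + 3) = 89/24.
Compare the errors: |x - 26/7| = |256*7 - 26*69|/(69*7) = 2/483, and |x - 89/24| = |256*24 - 89*69|/(69*24) = 3/1656.
Cross-multiplying, 3*483 = 1449 < 3312 = 2*1656, so 3/1656 is smaller: the intermediate fraction 89/24 is closer to x than 26/7.

89/24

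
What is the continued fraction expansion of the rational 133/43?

[3; 10, 1, 3]

Run the Euclidean algorithm on 133 and 43; the successive quotients are the partial quotients a_0, a_1, ... (each step inverts the fractional part left over by the previous one):
  133 = 3*43 + 4, so a_0 = 3.
  43 = 10*4 + 3, so a_1 = 10.
  4 = 1*3 + 1, so a_2 = 1.
  3 = 3*1 + 0, so a_3 = 3.
The remainder reaches 0 after 4 divisions, so the expansion has 4 partial quotients, read off in order.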